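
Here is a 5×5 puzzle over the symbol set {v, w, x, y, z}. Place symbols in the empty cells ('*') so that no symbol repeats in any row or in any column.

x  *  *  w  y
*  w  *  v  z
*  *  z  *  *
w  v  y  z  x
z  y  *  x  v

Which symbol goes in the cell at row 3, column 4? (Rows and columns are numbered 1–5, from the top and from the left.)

y

row 1 has {w,x,y}; column 2 has {v,w,y} — only z is left for (r1,c2).
row 1 has {w,x,y,z}; column 3 has {y,z} — only v is left for (r1,c3).
row 2 has {v,w,z}; column 1 has {w,x,z} — only y is left for (r2,c1).
row 2 has {v,w,y,z}; column 3 has {v,y,z} — only x is left for (r2,c3).
row 3 has {z}; column 1 has {w,x,y,z} — only v is left for (r3,c1).
row 3 has {v,z}; column 2 has {v,w,y,z} — only x is left for (r3,c2).
row 3 has {v,x,z}; column 4 has {v,w,x,z} — only y is left for (r3,c4).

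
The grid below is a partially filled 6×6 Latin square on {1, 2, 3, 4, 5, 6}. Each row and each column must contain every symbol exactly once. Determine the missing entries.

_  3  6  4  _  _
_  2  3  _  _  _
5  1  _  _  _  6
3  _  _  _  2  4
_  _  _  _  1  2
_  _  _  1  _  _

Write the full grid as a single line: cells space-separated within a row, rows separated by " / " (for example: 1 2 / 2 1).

2 3 6 4 5 1 / 1 2 3 6 4 5 / 5 1 4 2 3 6 / 3 6 1 5 2 4 / 6 4 5 3 1 2 / 4 5 2 1 6 3

(r1,c5) = 5
(r1,c6) = 1
(r2,c6) = 5
(r6,c6) = 3
(r1,c1) = 2
(r2,c4) = 6
(r2,c5) = 4
(r3,c5) = 3
(r4,c4) = 5
(r5,c4) = 3
(r6,c5) = 6
(r2,c1) = 1
(r3,c4) = 2
(r4,c2) = 6
(r4,c3) = 1
(r6,c1) = 4
(r6,c2) = 5
(r6,c3) = 2
(r3,c3) = 4
(r5,c1) = 6
(r5,c2) = 4
(r5,c3) = 5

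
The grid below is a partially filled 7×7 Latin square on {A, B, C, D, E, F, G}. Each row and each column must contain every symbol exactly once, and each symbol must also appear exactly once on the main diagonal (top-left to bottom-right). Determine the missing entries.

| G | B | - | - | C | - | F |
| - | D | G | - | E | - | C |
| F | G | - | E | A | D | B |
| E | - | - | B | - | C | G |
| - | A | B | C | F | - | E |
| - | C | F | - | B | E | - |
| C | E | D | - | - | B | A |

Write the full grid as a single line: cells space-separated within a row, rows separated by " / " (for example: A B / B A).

Cell (r1,c6): row 1 has {B,C,F,G}; column 6 has {B,C,D,E} → A.
Cell (r2,c6): row 2 has {C,D,E,G}; column 6 has {A,B,C,D,E} → F.
Cell (r3,c3): row 3 has {A,B,D,E,F,G}; column 3 has {B,D,F,G}; the diagonal has {A,B,D,E,F,G} → C.
Cell (r4,c2): row 4 has {B,C,E,G}; column 2 has {A,B,C,D,E,G} → F.
Cell (r4,c3): row 4 has {B,C,E,F,G}; column 3 has {B,C,D,F,G} → A.
Cell (r4,c5): row 4 has {A,B,C,E,F,G}; column 5 has {A,B,C,E,F} → D.
Cell (r5,c1): row 5 has {A,B,C,E,F}; column 1 has {C,E,F,G} → D.
Cell (r5,c6): row 5 has {A,B,C,D,E,F}; column 6 has {A,B,C,D,E,F} → G.
Cell (r6,c1): row 6 has {B,C,E,F}; column 1 has {C,D,E,F,G} → A.
Cell (r6,c7): row 6 has {A,B,C,E,F}; column 7 has {A,B,C,E,F,G} → D.
Cell (r7,c5): row 7 has {A,B,C,D,E}; column 5 has {A,B,C,D,E,F} → G.
Cell (r1,c3): row 1 has {A,B,C,F,G}; column 3 has {A,B,C,D,F,G} → E.
Cell (r1,c4): row 1 has {A,B,C,E,F,G}; column 4 has {B,C,E} → D.
Cell (r2,c1): row 2 has {C,D,E,F,G}; column 1 has {A,C,D,E,F,G} → B.
Cell (r2,c4): row 2 has {B,C,D,E,F,G}; column 4 has {B,C,D,E} → A.
Cell (r6,c4): row 6 has {A,B,C,D,E,F}; column 4 has {A,B,C,D,E} → G.
Cell (r7,c4): row 7 has {A,B,C,D,E,G}; column 4 has {A,B,C,D,E,G} → F.

G B E D C A F / B D G A E F C / F G C E A D B / E F A B D C G / D A B C F G E / A C F G B E D / C E D F G B A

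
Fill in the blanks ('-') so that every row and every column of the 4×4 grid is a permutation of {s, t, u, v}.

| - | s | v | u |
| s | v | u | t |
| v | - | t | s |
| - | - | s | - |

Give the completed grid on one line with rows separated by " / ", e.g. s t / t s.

(r1,c1) = t
(r3,c2) = u
(r4,c1) = u
(r4,c2) = t
(r4,c4) = v

t s v u / s v u t / v u t s / u t s v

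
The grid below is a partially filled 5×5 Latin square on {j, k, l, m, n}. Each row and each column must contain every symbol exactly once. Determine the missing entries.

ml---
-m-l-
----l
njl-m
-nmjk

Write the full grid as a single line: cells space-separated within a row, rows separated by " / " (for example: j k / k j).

At row 3, column 2: row 3 has {l}; column 2 has {j,l,m,n}; that leaves k.
At row 4, column 4: row 4 has {j,l,m,n}; column 4 has {j,l}; that leaves k.
At row 5, column 1: row 5 has {j,k,m,n}; column 1 has {m,n}; that leaves l.
At row 1, column 4: row 1 has {l,m}; column 4 has {j,k,l}; that leaves n.
At row 1, column 5: row 1 has {l,m,n}; column 5 has {k,l,m}; that leaves j.
At row 2, column 5: row 2 has {l,m}; column 5 has {j,k,l,m}; that leaves n.
At row 3, column 1: row 3 has {k,l}; column 1 has {l,m,n}; that leaves j.
At row 3, column 3: row 3 has {j,k,l}; column 3 has {l,m}; that leaves n.
At row 3, column 4: row 3 has {j,k,l,n}; column 4 has {j,k,l,n}; that leaves m.
At row 1, column 3: row 1 has {j,l,m,n}; column 3 has {l,m,n}; that leaves k.
At row 2, column 1: row 2 has {l,m,n}; column 1 has {j,l,m,n}; that leaves k.
At row 2, column 3: row 2 has {k,l,m,n}; column 3 has {k,l,m,n}; that leaves j.

m l k n j / k m j l n / j k n m l / n j l k m / l n m j k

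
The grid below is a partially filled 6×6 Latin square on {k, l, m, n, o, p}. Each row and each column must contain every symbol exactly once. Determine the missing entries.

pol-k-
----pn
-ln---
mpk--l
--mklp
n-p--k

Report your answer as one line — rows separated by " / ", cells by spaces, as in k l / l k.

p o l n k m / l k o m p n / k l n p m o / m p k o n l / o n m k l p / n m p l o k

At row 1, column 6: row 1 has {k,l,o,p}; column 6 has {k,l,n,p}; that leaves m.
At row 2, column 3: row 2 has {n,p}; column 3 has {k,l,m,n,p}; that leaves o.
At row 3, column 6: row 3 has {l,n}; column 6 has {k,l,m,n,p}; that leaves o.
At row 5, column 1: row 5 has {k,l,m,p}; column 1 has {m,n,p}; that leaves o.
At row 5, column 2: row 5 has {k,l,m,o,p}; column 2 has {l,o,p}; that leaves n.
At row 6, column 2: row 6 has {k,n,p}; column 2 has {l,n,o,p}; that leaves m.
At row 6, column 5: row 6 has {k,m,n,p}; column 5 has {k,l,p}; that leaves o.
At row 1, column 4: row 1 has {k,l,m,o,p}; column 4 has {k}; that leaves n.
At row 2, column 2: row 2 has {n,o,p}; column 2 has {l,m,n,o,p}; that leaves k.
At row 3, column 1: row 3 has {l,n,o}; column 1 has {m,n,o,p}; that leaves k.
At row 3, column 5: row 3 has {k,l,n,o}; column 5 has {k,l,o,p}; that leaves m.
At row 4, column 4: row 4 has {k,l,m,p}; column 4 has {k,n}; that leaves o.
At row 4, column 5: row 4 has {k,l,m,o,p}; column 5 has {k,l,m,o,p}; that leaves n.
At row 6, column 4: row 6 has {k,m,n,o,p}; column 4 has {k,n,o}; that leaves l.
At row 2, column 1: row 2 has {k,n,o,p}; column 1 has {k,m,n,o,p}; that leaves l.
At row 2, column 4: row 2 has {k,l,n,o,p}; column 4 has {k,l,n,o}; that leaves m.
At row 3, column 4: row 3 has {k,l,m,n,o}; column 4 has {k,l,m,n,o}; that leaves p.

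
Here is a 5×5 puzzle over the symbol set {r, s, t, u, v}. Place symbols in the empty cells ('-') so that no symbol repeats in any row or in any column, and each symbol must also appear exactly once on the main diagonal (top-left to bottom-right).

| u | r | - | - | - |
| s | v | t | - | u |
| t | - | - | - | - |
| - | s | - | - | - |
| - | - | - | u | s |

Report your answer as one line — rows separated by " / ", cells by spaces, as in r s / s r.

u r s v t / s v t r u / t u r s v / v s u t r / r t v u s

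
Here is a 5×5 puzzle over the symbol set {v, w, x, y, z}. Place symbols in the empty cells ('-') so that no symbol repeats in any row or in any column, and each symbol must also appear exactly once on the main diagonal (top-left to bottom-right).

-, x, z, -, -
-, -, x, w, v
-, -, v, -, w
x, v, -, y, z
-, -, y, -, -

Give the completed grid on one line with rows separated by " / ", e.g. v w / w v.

w x z v y / y z x w v / z y v x w / x v w y z / v w y z x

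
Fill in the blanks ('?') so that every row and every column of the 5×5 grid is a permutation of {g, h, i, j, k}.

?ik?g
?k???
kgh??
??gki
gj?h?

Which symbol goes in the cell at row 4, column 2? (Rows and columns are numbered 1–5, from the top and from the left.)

h

row 1 has {g,i,k}; column 4 has {h,k} — only j is left for (r1,c4).
row 3 has {g,h,k}; column 4 has {h,j,k} — only i is left for (r3,c4).
row 3 has {g,h,i,k}; column 5 has {g,i} — only j is left for (r3,c5).
row 4 has {g,i,k}; column 2 has {g,i,j,k} — only h is left for (r4,c2).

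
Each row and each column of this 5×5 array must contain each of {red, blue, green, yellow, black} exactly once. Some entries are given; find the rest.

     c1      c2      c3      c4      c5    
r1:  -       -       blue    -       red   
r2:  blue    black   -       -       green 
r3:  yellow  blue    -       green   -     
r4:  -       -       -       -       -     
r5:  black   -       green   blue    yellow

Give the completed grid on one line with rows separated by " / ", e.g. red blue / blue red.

green yellow blue black red / blue black yellow red green / yellow blue red green black / red green black yellow blue / black red green blue yellow

At row 1, column 1: row 1 has {red,blue}; column 1 has {blue,yellow,black}; that leaves green.
At row 1, column 2: row 1 has {red,blue,green}; column 2 has {blue,black}; that leaves yellow.
At row 1, column 4: row 1 has {red,blue,green,yellow}; column 4 has {blue,green}; that leaves black.
At row 3, column 5: row 3 has {blue,green,yellow}; column 5 has {red,green,yellow}; that leaves black.
At row 4, column 1: row 4 is empty so far; column 1 has {blue,green,yellow,black}; that leaves red.
At row 4, column 2: row 4 has {red}; column 2 has {blue,yellow,black}; that leaves green.
At row 4, column 4: row 4 has {red,green}; column 4 has {blue,green,black}; that leaves yellow.
At row 4, column 5: row 4 has {red,green,yellow}; column 5 has {red,green,yellow,black}; that leaves blue.
At row 5, column 2: row 5 has {blue,green,yellow,black}; column 2 has {blue,green,yellow,black}; that leaves red.
At row 2, column 4: row 2 has {blue,green,black}; column 4 has {blue,green,yellow,black}; that leaves red.
At row 3, column 3: row 3 has {blue,green,yellow,black}; column 3 has {blue,green}; that leaves red.
At row 4, column 3: row 4 has {red,blue,green,yellow}; column 3 has {red,blue,green}; that leaves black.
At row 2, column 3: row 2 has {red,blue,green,black}; column 3 has {red,blue,green,black}; that leaves yellow.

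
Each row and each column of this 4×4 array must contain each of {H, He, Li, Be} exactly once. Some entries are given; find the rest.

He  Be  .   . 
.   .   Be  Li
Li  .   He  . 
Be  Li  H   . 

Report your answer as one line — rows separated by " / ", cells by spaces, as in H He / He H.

He Be Li H / H He Be Li / Li H He Be / Be Li H He

(r1,c3) = Li
(r1,c4) = H
(r2,c1) = H
(r2,c2) = He
(r3,c2) = H
(r3,c4) = Be
(r4,c4) = He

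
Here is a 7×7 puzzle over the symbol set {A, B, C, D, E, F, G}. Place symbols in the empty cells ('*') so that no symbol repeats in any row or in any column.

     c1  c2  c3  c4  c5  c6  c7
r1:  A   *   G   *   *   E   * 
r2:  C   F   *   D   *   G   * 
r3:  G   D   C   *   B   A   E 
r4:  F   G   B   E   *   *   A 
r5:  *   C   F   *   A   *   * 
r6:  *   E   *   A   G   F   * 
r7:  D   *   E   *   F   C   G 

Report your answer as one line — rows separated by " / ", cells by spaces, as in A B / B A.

A B G C D E F / C F A D E G B / G D C F B A E / F G B E C D A / E C F G A B D / B E D A G F C / D A E B F C G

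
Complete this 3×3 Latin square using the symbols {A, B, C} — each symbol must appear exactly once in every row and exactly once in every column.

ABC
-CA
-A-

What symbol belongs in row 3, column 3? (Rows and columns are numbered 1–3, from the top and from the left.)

B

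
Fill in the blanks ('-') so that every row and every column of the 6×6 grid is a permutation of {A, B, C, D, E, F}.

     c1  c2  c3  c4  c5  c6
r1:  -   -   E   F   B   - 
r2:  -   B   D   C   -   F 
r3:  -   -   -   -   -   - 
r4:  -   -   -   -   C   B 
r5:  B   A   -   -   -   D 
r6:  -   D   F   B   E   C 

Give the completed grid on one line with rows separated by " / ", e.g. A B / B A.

D C E F B A / E B D C A F / C F B A D E / F E A D C B / B A C E F D / A D F B E C

row 1 has {B,E,F}; column 2 has {A,B,D} — only C is left for (r1,c2).
row 1 has {B,C,E,F}; column 6 has {B,C,D,F} — only A is left for (r1,c6).
row 2 has {B,C,D,F}; column 5 has {B,C,E} — only A is left for (r2,c5).
row 3 is empty so far; column 6 has {A,B,C,D,F} — only E is left for (r3,c6).
row 4 has {B,C}; column 3 has {D,E,F} — only A is left for (r4,c3).
row 5 has {A,B,D}; column 3 has {A,D,E,F} — only C is left for (r5,c3).
row 5 has {A,B,C,D}; column 4 has {B,C,F} — only E is left for (r5,c4).
row 5 has {A,B,C,D,E}; column 5 has {A,B,C,E} — only F is left for (r5,c5).
row 6 has {B,C,D,E,F}; column 1 has {B} — only A is left for (r6,c1).
row 1 has {A,B,C,E,F}; column 1 has {A,B} — only D is left for (r1,c1).
row 2 has {A,B,C,D,F}; column 1 has {A,B,D} — only E is left for (r2,c1).
row 3 has {E}; column 2 has {A,B,C,D} — only F is left for (r3,c2).
row 3 has {E,F}; column 3 has {A,C,D,E,F} — only B is left for (r3,c3).
row 3 has {B,E,F}; column 5 has {A,B,C,E,F} — only D is left for (r3,c5).
row 4 has {A,B,C}; column 1 has {A,B,D,E} — only F is left for (r4,c1).
row 4 has {A,B,C,F}; column 2 has {A,B,C,D,F} — only E is left for (r4,c2).
row 4 has {A,B,C,E,F}; column 4 has {B,C,E,F} — only D is left for (r4,c4).
row 3 has {B,D,E,F}; column 1 has {A,B,D,E,F} — only C is left for (r3,c1).
row 3 has {B,C,D,E,F}; column 4 has {B,C,D,E,F} — only A is left for (r3,c4).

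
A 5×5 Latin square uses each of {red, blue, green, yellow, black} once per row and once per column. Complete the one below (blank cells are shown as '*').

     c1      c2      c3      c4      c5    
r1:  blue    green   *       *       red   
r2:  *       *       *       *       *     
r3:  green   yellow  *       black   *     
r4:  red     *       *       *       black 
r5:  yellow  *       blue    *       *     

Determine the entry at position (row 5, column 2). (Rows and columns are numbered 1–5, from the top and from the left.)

black

(r1,c4) = yellow
(r2,c1) = black
(r3,c3) = red
(r3,c5) = blue
(r4,c2) = blue
(r4,c4) = green
(r5,c4) = red
(r5,c5) = green
(r1,c3) = black
(r2,c2) = red
(r2,c4) = blue
(r2,c5) = yellow
(r4,c3) = yellow
(r5,c2) = black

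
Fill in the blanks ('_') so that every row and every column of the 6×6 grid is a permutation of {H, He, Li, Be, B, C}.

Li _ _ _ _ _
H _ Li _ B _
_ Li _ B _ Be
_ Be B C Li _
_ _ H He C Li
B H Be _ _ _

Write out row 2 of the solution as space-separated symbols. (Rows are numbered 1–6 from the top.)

H C Li Be B He

(r2,c4) = Be
(r4,c1) = He
(r4,c6) = H
(r5,c1) = Be
(r5,c2) = B
(r6,c4) = Li
(r6,c5) = He
(r6,c6) = C
(r1,c4) = H
(r1,c5) = Be
(r2,c6) = He
(r3,c1) = C
(r3,c3) = He
(r3,c5) = H
(r1,c3) = C
(r1,c6) = B
(r2,c2) = C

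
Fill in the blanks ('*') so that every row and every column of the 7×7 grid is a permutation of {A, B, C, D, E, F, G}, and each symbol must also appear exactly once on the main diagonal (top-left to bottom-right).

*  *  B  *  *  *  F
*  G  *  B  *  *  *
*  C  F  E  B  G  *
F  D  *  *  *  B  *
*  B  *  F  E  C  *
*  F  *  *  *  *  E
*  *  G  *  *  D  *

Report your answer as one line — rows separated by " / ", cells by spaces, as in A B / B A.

D A B G C E F / E G A B D F C / A C F E B G D / F D E C A B G / G B D F E C A / B F C D G A E / C E G A F D B

(r6,c6): row 6 has {E,F}; column 6 has {B,C,D,G}; the diagonal has {E,F,G}, so it must be A.
(r1,c6): row 1 has {B,F}; column 6 has {A,B,C,D,G}, so it must be E.
(r2,c6): row 2 has {B,G}; column 6 has {A,B,C,D,E,G}, so it must be F.
(r4,c4): row 4 has {B,D,F}; column 4 has {B,E,F}; the diagonal has {A,E,F,G}, so it must be C.
(r7,c4): row 7 has {D,G}; column 4 has {B,C,E,F}, so it must be A.
(r7,c7): row 7 has {A,D,G}; column 7 has {E,F}; the diagonal has {A,C,E,F,G}, so it must be B.
(r1,c1): row 1 has {B,E,F}; column 1 has {F}; the diagonal has {A,B,C,E,F,G}, so it must be D.
(r1,c2): row 1 has {B,D,E,F}; column 2 has {B,C,D,F,G}, so it must be A.
(r1,c4): row 1 has {A,B,D,E,F}; column 4 has {A,B,C,E,F}, so it must be G.
(r1,c5): row 1 has {A,B,D,E,F,G}; column 5 has {B,E}, so it must be C.
(r3,c1): row 3 has {B,C,E,F,G}; column 1 has {D,F}, so it must be A.
(r3,c7): row 3 has {A,B,C,E,F,G}; column 7 has {B,E,F}, so it must be D.
(r5,c1): row 5 has {B,C,E,F}; column 1 has {A,D,F}, so it must be G.
(r5,c7): row 5 has {B,C,E,F,G}; column 7 has {B,D,E,F}, so it must be A.
(r6,c4): row 6 has {A,E,F}; column 4 has {A,B,C,E,F,G}, so it must be D.
(r6,c5): row 6 has {A,D,E,F}; column 5 has {B,C,E}, so it must be G.
(r7,c2): row 7 has {A,B,D,G}; column 2 has {A,B,C,D,F,G}, so it must be E.
(r7,c5): row 7 has {A,B,D,E,G}; column 5 has {B,C,E,G}, so it must be F.
(r2,c7): row 2 has {B,F,G}; column 7 has {A,B,D,E,F}, so it must be C.
(r4,c5): row 4 has {B,C,D,F}; column 5 has {B,C,E,F,G}, so it must be A.
(r4,c7): row 4 has {A,B,C,D,F}; column 7 has {A,B,C,D,E,F}, so it must be G.
(r5,c3): row 5 has {A,B,C,E,F,G}; column 3 has {B,F,G}, so it must be D.
(r6,c3): row 6 has {A,D,E,F,G}; column 3 has {B,D,F,G}, so it must be C.
(r7,c1): row 7 has {A,B,D,E,F,G}; column 1 has {A,D,F,G}, so it must be C.
(r2,c1): row 2 has {B,C,F,G}; column 1 has {A,C,D,F,G}, so it must be E.
(r2,c3): row 2 has {B,C,E,F,G}; column 3 has {B,C,D,F,G}, so it must be A.
(r2,c5): row 2 has {A,B,C,E,F,G}; column 5 has {A,B,C,E,F,G}, so it must be D.
(r4,c3): row 4 has {A,B,C,D,F,G}; column 3 has {A,B,C,D,F,G}, so it must be E.
(r6,c1): row 6 has {A,C,D,E,F,G}; column 1 has {A,C,D,E,F,G}, so it must be B.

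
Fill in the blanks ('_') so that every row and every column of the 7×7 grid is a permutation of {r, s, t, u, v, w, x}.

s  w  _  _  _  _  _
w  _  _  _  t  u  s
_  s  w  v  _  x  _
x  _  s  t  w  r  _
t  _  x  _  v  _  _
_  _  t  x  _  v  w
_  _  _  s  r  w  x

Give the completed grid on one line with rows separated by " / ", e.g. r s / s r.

(r1,c6): row 1 has {s,w}; column 6 has {r,u,v,w,x}, so it must be t.
(r2,c4): row 2 has {s,t,u,w}; column 4 has {s,t,v,x}, so it must be r.
(r3,c5): row 3 has {s,v,w,x}; column 5 has {r,t,v,w}, so it must be u.
(r5,c6): row 5 has {t,v,x}; column 6 has {r,t,u,v,w,x}, so it must be s.
(r6,c5): row 6 has {t,v,w,x}; column 5 has {r,t,u,v,w}, so it must be s.
(r1,c4): row 1 has {s,t,w}; column 4 has {r,s,t,v,x}, so it must be u.
(r1,c5): row 1 has {s,t,u,w}; column 5 has {r,s,t,u,v,w}, so it must be x.
(r2,c3): row 2 has {r,s,t,u,w}; column 3 has {s,t,w,x}, so it must be v.
(r3,c1): row 3 has {s,u,v,w,x}; column 1 has {s,t,w,x}, so it must be r.
(r3,c7): row 3 has {r,s,u,v,w,x}; column 7 has {s,w,x}, so it must be t.
(r5,c4): row 5 has {s,t,v,x}; column 4 has {r,s,t,u,v,x}, so it must be w.
(r6,c1): row 6 has {s,t,v,w,x}; column 1 has {r,s,t,w,x}, so it must be u.
(r6,c2): row 6 has {s,t,u,v,w,x}; column 2 has {s,w}, so it must be r.
(r7,c1): row 7 has {r,s,w,x}; column 1 has {r,s,t,u,w,x}, so it must be v.
(r7,c3): row 7 has {r,s,v,w,x}; column 3 has {s,t,v,w,x}, so it must be u.
(r1,c3): row 1 has {s,t,u,w,x}; column 3 has {s,t,u,v,w,x}, so it must be r.
(r1,c7): row 1 has {r,s,t,u,w,x}; column 7 has {s,t,w,x}, so it must be v.
(r2,c2): row 2 has {r,s,t,u,v,w}; column 2 has {r,s,w}, so it must be x.
(r4,c7): row 4 has {r,s,t,w,x}; column 7 has {s,t,v,w,x}, so it must be u.
(r5,c2): row 5 has {s,t,v,w,x}; column 2 has {r,s,w,x}, so it must be u.
(r5,c7): row 5 has {s,t,u,v,w,x}; column 7 has {s,t,u,v,w,x}, so it must be r.
(r7,c2): row 7 has {r,s,u,v,w,x}; column 2 has {r,s,u,w,x}, so it must be t.
(r4,c2): row 4 has {r,s,t,u,w,x}; column 2 has {r,s,t,u,w,x}, so it must be v.

s w r u x t v / w x v r t u s / r s w v u x t / x v s t w r u / t u x w v s r / u r t x s v w / v t u s r w x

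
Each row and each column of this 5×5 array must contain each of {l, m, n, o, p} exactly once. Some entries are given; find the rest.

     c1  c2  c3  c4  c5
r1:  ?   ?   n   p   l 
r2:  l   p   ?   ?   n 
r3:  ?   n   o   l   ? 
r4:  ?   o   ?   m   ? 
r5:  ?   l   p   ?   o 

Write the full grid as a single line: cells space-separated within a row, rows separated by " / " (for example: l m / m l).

(r1,c2) = m
(r2,c3) = m
(r2,c4) = o
(r4,c3) = l
(r4,c5) = p
(r5,c4) = n
(r1,c1) = o
(r3,c5) = m
(r4,c1) = n
(r5,c1) = m
(r3,c1) = p

o m n p l / l p m o n / p n o l m / n o l m p / m l p n o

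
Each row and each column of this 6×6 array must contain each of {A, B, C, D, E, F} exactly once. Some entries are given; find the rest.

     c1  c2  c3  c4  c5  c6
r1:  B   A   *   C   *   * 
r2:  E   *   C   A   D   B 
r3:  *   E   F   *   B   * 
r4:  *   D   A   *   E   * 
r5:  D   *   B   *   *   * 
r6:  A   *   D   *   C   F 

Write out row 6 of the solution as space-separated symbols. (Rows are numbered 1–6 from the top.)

A B D E C F

(r1,c3) = E
(r1,c5) = F
(r1,c6) = D
(r2,c2) = F
(r3,c1) = C
(r3,c4) = D
(r3,c6) = A
(r4,c1) = F
(r4,c4) = B
(r4,c6) = C
(r5,c2) = C
(r5,c5) = A
(r5,c6) = E
(r6,c2) = B
(r6,c4) = E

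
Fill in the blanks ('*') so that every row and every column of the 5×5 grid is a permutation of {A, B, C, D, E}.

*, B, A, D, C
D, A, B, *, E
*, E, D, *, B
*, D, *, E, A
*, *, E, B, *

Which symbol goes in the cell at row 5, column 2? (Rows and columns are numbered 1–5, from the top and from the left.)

row 1 has {A,B,C,D}; column 1 has {D} — only E is left for (r1,c1).
row 2 has {A,B,D,E}; column 4 has {B,D,E} — only C is left for (r2,c4).
row 3 has {B,D,E}; column 4 has {B,C,D,E} — only A is left for (r3,c4).
row 4 has {A,D,E}; column 3 has {A,B,D,E} — only C is left for (r4,c3).
row 5 has {B,E}; column 2 has {A,B,D,E} — only C is left for (r5,c2).

C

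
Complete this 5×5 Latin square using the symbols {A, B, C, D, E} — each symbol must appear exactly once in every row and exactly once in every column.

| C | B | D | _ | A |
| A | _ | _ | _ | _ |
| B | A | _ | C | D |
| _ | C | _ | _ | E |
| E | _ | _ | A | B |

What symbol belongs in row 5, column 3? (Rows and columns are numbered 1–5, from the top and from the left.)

C

(r1,c4): row 1 has {A,B,C,D}; column 4 has {A,C}, so it must be E.
(r2,c5): row 2 has {A}; column 5 has {A,B,D,E}, so it must be C.
(r3,c3): row 3 has {A,B,C,D}; column 3 has {D}, so it must be E.
(r4,c1): row 4 has {C,E}; column 1 has {A,B,C,E}, so it must be D.
(r4,c4): row 4 has {C,D,E}; column 4 has {A,C,E}, so it must be B.
(r5,c2): row 5 has {A,B,E}; column 2 has {A,B,C}, so it must be D.
(r5,c3): row 5 has {A,B,D,E}; column 3 has {D,E}, so it must be C.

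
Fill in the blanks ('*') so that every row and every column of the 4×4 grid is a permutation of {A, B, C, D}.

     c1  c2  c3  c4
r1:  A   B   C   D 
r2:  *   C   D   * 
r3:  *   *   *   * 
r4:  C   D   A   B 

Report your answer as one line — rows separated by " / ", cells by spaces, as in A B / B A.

A B C D / B C D A / D A B C / C D A B

At row 2, column 1: row 2 has {C,D}; column 1 has {A,C}; that leaves B.
At row 2, column 4: row 2 has {B,C,D}; column 4 has {B,D}; that leaves A.
At row 3, column 1: row 3 is empty so far; column 1 has {A,B,C}; that leaves D.
At row 3, column 2: row 3 has {D}; column 2 has {B,C,D}; that leaves A.
At row 3, column 3: row 3 has {A,D}; column 3 has {A,C,D}; that leaves B.
At row 3, column 4: row 3 has {A,B,D}; column 4 has {A,B,D}; that leaves C.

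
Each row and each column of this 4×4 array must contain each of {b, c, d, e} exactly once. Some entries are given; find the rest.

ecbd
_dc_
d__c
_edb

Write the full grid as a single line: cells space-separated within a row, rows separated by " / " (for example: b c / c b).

(r2,c1): row 2 has {c,d}; column 1 has {d,e}, so it must be b.
(r2,c4): row 2 has {b,c,d}; column 4 has {b,c,d}, so it must be e.
(r3,c2): row 3 has {c,d}; column 2 has {c,d,e}, so it must be b.
(r3,c3): row 3 has {b,c,d}; column 3 has {b,c,d}, so it must be e.
(r4,c1): row 4 has {b,d,e}; column 1 has {b,d,e}, so it must be c.

e c b d / b d c e / d b e c / c e d b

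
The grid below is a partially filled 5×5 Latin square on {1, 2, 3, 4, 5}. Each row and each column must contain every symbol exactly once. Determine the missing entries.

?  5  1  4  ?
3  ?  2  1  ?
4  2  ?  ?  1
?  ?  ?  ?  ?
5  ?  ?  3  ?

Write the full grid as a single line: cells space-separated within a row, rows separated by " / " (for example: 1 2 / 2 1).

At row 1, column 1: row 1 has {1,4,5}; column 1 has {3,4,5}; that leaves 2.
At row 1, column 5: row 1 has {1,2,4,5}; column 5 has {1}; that leaves 3.
At row 2, column 2: row 2 has {1,2,3}; column 2 has {2,5}; that leaves 4.
At row 2, column 5: row 2 has {1,2,3,4}; column 5 has {1,3}; that leaves 5.
At row 3, column 4: row 3 has {1,2,4}; column 4 has {1,3,4}; that leaves 5.
At row 4, column 1: row 4 is empty so far; column 1 has {2,3,4,5}; that leaves 1.
At row 4, column 2: row 4 has {1}; column 2 has {2,4,5}; that leaves 3.
At row 4, column 4: row 4 has {1,3}; column 4 has {1,3,4,5}; that leaves 2.
At row 4, column 5: row 4 has {1,2,3}; column 5 has {1,3,5}; that leaves 4.
At row 5, column 2: row 5 has {3,5}; column 2 has {2,3,4,5}; that leaves 1.
At row 5, column 3: row 5 has {1,3,5}; column 3 has {1,2}; that leaves 4.
At row 5, column 5: row 5 has {1,3,4,5}; column 5 has {1,3,4,5}; that leaves 2.
At row 3, column 3: row 3 has {1,2,4,5}; column 3 has {1,2,4}; that leaves 3.
At row 4, column 3: row 4 has {1,2,3,4}; column 3 has {1,2,3,4}; that leaves 5.

2 5 1 4 3 / 3 4 2 1 5 / 4 2 3 5 1 / 1 3 5 2 4 / 5 1 4 3 2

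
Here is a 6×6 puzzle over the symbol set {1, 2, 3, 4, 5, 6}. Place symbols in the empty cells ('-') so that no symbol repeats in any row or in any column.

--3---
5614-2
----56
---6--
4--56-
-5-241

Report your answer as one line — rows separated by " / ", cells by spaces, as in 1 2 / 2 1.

(r1,c4) = 1
(r1,c5) = 2
(r2,c5) = 3
(r3,c4) = 3
(r4,c5) = 1
(r5,c3) = 2
(r5,c6) = 3
(r6,c3) = 6
(r1,c1) = 6
(r1,c2) = 4
(r1,c6) = 5
(r3,c3) = 4
(r4,c3) = 5
(r4,c6) = 4
(r5,c2) = 1
(r6,c1) = 3
(r3,c2) = 2
(r4,c1) = 2
(r4,c2) = 3
(r3,c1) = 1

6 4 3 1 2 5 / 5 6 1 4 3 2 / 1 2 4 3 5 6 / 2 3 5 6 1 4 / 4 1 2 5 6 3 / 3 5 6 2 4 1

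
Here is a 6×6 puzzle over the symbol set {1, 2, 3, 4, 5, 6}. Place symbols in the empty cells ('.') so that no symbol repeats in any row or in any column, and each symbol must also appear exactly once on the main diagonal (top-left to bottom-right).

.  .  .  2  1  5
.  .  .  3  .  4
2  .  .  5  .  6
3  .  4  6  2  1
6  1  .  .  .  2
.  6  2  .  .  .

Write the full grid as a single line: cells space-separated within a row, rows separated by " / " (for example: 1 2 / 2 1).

4 3 6 2 1 5 / 1 2 5 3 6 4 / 2 4 1 5 3 6 / 3 5 4 6 2 1 / 6 1 3 4 5 2 / 5 6 2 1 4 3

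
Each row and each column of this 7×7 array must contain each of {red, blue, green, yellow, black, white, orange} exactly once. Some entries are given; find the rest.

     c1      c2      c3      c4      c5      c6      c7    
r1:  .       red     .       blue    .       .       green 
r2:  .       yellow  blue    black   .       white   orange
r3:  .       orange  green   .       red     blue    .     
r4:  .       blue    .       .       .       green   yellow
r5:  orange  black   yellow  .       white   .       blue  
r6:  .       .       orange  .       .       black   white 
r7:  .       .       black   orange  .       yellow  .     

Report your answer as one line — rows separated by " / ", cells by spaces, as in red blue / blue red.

At row 1, column 3: row 1 has {red,blue,green}; column 3 has {blue,green,yellow,black,orange}; that leaves white.
At row 1, column 6: row 1 has {red,blue,green,white}; column 6 has {blue,green,yellow,black,white}; that leaves orange.
At row 2, column 5: row 2 has {blue,yellow,black,white,orange}; column 5 has {red,white}; that leaves green.
At row 3, column 7: row 3 has {red,blue,green,orange}; column 7 has {blue,green,yellow,white,orange}; that leaves black.
At row 4, column 3: row 4 has {blue,green,yellow}; column 3 has {blue,green,yellow,black,white,orange}; that leaves red.
At row 4, column 4: row 4 has {red,blue,green,yellow}; column 4 has {blue,black,orange}; that leaves white.
At row 5, column 6: row 5 has {blue,yellow,black,white,orange}; column 6 has {blue,green,yellow,black,white,orange}; that leaves red.
At row 6, column 2: row 6 has {black,white,orange}; column 2 has {red,blue,yellow,black,orange}; that leaves green.
At row 7, column 2: row 7 has {yellow,black,orange}; column 2 has {red,blue,green,yellow,black,orange}; that leaves white.
At row 7, column 5: row 7 has {yellow,black,white,orange}; column 5 has {red,green,white}; that leaves blue.
At row 7, column 7: row 7 has {blue,yellow,black,white,orange}; column 7 has {blue,green,yellow,black,white,orange}; that leaves red.
At row 2, column 1: row 2 has {blue,green,yellow,black,white,orange}; column 1 has {orange}; that leaves red.
At row 3, column 4: row 3 has {red,blue,green,black,orange}; column 4 has {blue,black,white,orange}; that leaves yellow.
At row 4, column 1: row 4 has {red,blue,green,yellow,white}; column 1 has {red,orange}; that leaves black.
At row 4, column 5: row 4 has {red,blue,green,yellow,black,white}; column 5 has {red,blue,green,white}; that leaves orange.
At row 5, column 4: row 5 has {red,blue,yellow,black,white,orange}; column 4 has {blue,yellow,black,white,orange}; that leaves green.
At row 6, column 4: row 6 has {green,black,white,orange}; column 4 has {blue,green,yellow,black,white,orange}; that leaves red.
At row 6, column 5: row 6 has {red,green,black,white,orange}; column 5 has {red,blue,green,white,orange}; that leaves yellow.
At row 7, column 1: row 7 has {red,blue,yellow,black,white,orange}; column 1 has {red,black,orange}; that leaves green.
At row 1, column 1: row 1 has {red,blue,green,white,orange}; column 1 has {red,green,black,orange}; that leaves yellow.
At row 1, column 5: row 1 has {red,blue,green,yellow,white,orange}; column 5 has {red,blue,green,yellow,white,orange}; that leaves black.
At row 3, column 1: row 3 has {red,blue,green,yellow,black,orange}; column 1 has {red,green,yellow,black,orange}; that leaves white.
At row 6, column 1: row 6 has {red,green,yellow,black,white,orange}; column 1 has {red,green,yellow,black,white,orange}; that leaves blue.

yellow red white blue black orange green / red yellow blue black green white orange / white orange green yellow red blue black / black blue red white orange green yellow / orange black yellow green white red blue / blue green orange red yellow black white / green white black orange blue yellow red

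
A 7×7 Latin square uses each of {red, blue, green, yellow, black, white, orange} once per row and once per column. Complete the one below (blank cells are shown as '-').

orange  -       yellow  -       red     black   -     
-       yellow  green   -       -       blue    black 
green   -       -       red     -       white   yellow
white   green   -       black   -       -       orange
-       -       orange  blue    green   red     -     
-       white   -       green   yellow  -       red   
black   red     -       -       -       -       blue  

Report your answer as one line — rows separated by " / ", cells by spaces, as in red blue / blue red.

orange blue yellow white red black green / red yellow green orange white blue black / green orange blue red black white yellow / white green red black blue yellow orange / yellow black orange blue green red white / blue white black green yellow orange red / black red white yellow orange green blue

At row 1, column 2: row 1 has {red,yellow,black,orange}; column 2 has {red,green,yellow,white}; that leaves blue.
At row 1, column 4: row 1 has {red,blue,yellow,black,orange}; column 4 has {red,blue,green,black}; that leaves white.
At row 1, column 7: row 1 has {red,blue,yellow,black,white,orange}; column 7 has {red,blue,yellow,black,orange}; that leaves green.
At row 2, column 1: row 2 has {blue,green,yellow,black}; column 1 has {green,black,white,orange}; that leaves red.
At row 2, column 4: row 2 has {red,blue,green,yellow,black}; column 4 has {red,blue,green,black,white}; that leaves orange.
At row 2, column 5: row 2 has {red,blue,green,yellow,black,orange}; column 5 has {red,green,yellow}; that leaves white.
At row 4, column 5: row 4 has {green,black,white,orange}; column 5 has {red,green,yellow,white}; that leaves blue.
At row 4, column 6: row 4 has {blue,green,black,white,orange}; column 6 has {red,blue,black,white}; that leaves yellow.
At row 5, column 1: row 5 has {red,blue,green,orange}; column 1 has {red,green,black,white,orange}; that leaves yellow.
At row 5, column 2: row 5 has {red,blue,green,yellow,orange}; column 2 has {red,blue,green,yellow,white}; that leaves black.
At row 5, column 7: row 5 has {red,blue,green,yellow,black,orange}; column 7 has {red,blue,green,yellow,black,orange}; that leaves white.
At row 6, column 1: row 6 has {red,green,yellow,white}; column 1 has {red,green,yellow,black,white,orange}; that leaves blue.
At row 6, column 3: row 6 has {red,blue,green,yellow,white}; column 3 has {green,yellow,orange}; that leaves black.
At row 6, column 6: row 6 has {red,blue,green,yellow,black,white}; column 6 has {red,blue,yellow,black,white}; that leaves orange.
At row 7, column 3: row 7 has {red,blue,black}; column 3 has {green,yellow,black,orange}; that leaves white.
At row 7, column 4: row 7 has {red,blue,black,white}; column 4 has {red,blue,green,black,white,orange}; that leaves yellow.
At row 7, column 5: row 7 has {red,blue,yellow,black,white}; column 5 has {red,blue,green,yellow,white}; that leaves orange.
At row 7, column 6: row 7 has {red,blue,yellow,black,white,orange}; column 6 has {red,blue,yellow,black,white,orange}; that leaves green.
At row 3, column 2: row 3 has {red,green,yellow,white}; column 2 has {red,blue,green,yellow,black,white}; that leaves orange.
At row 3, column 3: row 3 has {red,green,yellow,white,orange}; column 3 has {green,yellow,black,white,orange}; that leaves blue.
At row 3, column 5: row 3 has {red,blue,green,yellow,white,orange}; column 5 has {red,blue,green,yellow,white,orange}; that leaves black.
At row 4, column 3: row 4 has {blue,green,yellow,black,white,orange}; column 3 has {blue,green,yellow,black,white,orange}; that leaves red.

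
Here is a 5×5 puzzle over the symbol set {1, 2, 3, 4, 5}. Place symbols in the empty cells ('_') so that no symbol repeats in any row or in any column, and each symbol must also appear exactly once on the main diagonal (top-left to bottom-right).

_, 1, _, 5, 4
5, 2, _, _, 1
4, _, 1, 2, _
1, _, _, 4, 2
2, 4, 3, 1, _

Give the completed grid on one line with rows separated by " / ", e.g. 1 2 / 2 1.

At row 1, column 1: row 1 has {1,4,5}; column 1 has {1,2,4,5}; the diagonal has {1,2,4}; that leaves 3.
At row 1, column 3: row 1 has {1,3,4,5}; column 3 has {1,3}; that leaves 2.
At row 2, column 3: row 2 has {1,2,5}; column 3 has {1,2,3}; that leaves 4.
At row 2, column 4: row 2 has {1,2,4,5}; column 4 has {1,2,4,5}; that leaves 3.
At row 4, column 3: row 4 has {1,2,4}; column 3 has {1,2,3,4}; that leaves 5.
At row 5, column 5: row 5 has {1,2,3,4}; column 5 has {1,2,4}; the diagonal has {1,2,3,4}; that leaves 5.
At row 3, column 5: row 3 has {1,2,4}; column 5 has {1,2,4,5}; that leaves 3.
At row 4, column 2: row 4 has {1,2,4,5}; column 2 has {1,2,4}; that leaves 3.
At row 3, column 2: row 3 has {1,2,3,4}; column 2 has {1,2,3,4}; that leaves 5.

3 1 2 5 4 / 5 2 4 3 1 / 4 5 1 2 3 / 1 3 5 4 2 / 2 4 3 1 5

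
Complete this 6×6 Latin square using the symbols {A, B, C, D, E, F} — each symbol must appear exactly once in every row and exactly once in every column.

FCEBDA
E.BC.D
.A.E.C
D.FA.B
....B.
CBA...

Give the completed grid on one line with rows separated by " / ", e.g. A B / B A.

F C E B D A / E F B C A D / B A D E F C / D E F A C B / A D C F B E / C B A D E F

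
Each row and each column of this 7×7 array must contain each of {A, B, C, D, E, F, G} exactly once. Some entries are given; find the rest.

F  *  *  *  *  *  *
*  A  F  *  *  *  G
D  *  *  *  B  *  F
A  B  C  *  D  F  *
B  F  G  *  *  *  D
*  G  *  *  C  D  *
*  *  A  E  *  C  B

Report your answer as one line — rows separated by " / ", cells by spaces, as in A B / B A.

F E D B G A C / C A F D E B G / D C E A B G F / A B C G D F E / B F G C A E D / E G B F C D A / G D A E F C B

row 2 has {A,F,G}; column 5 has {B,C,D} — only E is left for (r2,c5).
row 2 has {A,E,F,G}; column 6 has {C,D,F} — only B is left for (r2,c6).
row 3 has {B,D,F}; column 3 has {A,C,F,G} — only E is left for (r3,c3).
row 4 has {A,B,C,D,F}; column 4 has {E} — only G is left for (r4,c4).
row 4 has {A,B,C,D,F,G}; column 7 has {B,D,F,G} — only E is left for (r4,c7).
row 5 has {B,D,F,G}; column 5 has {B,C,D,E} — only A is left for (r5,c5).
row 5 has {A,B,D,F,G}; column 6 has {B,C,D,F} — only E is left for (r5,c6).
row 6 has {C,D,G}; column 1 has {A,B,D,F} — only E is left for (r6,c1).
row 6 has {C,D,E,G}; column 3 has {A,C,E,F,G} — only B is left for (r6,c3).
row 6 has {B,C,D,E,G}; column 7 has {B,D,E,F,G} — only A is left for (r6,c7).
row 7 has {A,B,C,E}; column 1 has {A,B,D,E,F} — only G is left for (r7,c1).
row 7 has {A,B,C,E,G}; column 2 has {A,B,F,G} — only D is left for (r7,c2).
row 7 has {A,B,C,D,E,G}; column 5 has {A,B,C,D,E} — only F is left for (r7,c5).
row 1 has {F}; column 3 has {A,B,C,E,F,G} — only D is left for (r1,c3).
row 1 has {D,F}; column 5 has {A,B,C,D,E,F} — only G is left for (r1,c5).
row 1 has {D,F,G}; column 6 has {B,C,D,E,F} — only A is left for (r1,c6).
row 1 has {A,D,F,G}; column 7 has {A,B,D,E,F,G} — only C is left for (r1,c7).
row 2 has {A,B,E,F,G}; column 1 has {A,B,D,E,F,G} — only C is left for (r2,c1).
row 2 has {A,B,C,E,F,G}; column 4 has {E,G} — only D is left for (r2,c4).
row 3 has {B,D,E,F}; column 2 has {A,B,D,F,G} — only C is left for (r3,c2).
row 3 has {B,C,D,E,F}; column 4 has {D,E,G} — only A is left for (r3,c4).
row 3 has {A,B,C,D,E,F}; column 6 has {A,B,C,D,E,F} — only G is left for (r3,c6).
row 5 has {A,B,D,E,F,G}; column 4 has {A,D,E,G} — only C is left for (r5,c4).
row 6 has {A,B,C,D,E,G}; column 4 has {A,C,D,E,G} — only F is left for (r6,c4).
row 1 has {A,C,D,F,G}; column 2 has {A,B,C,D,F,G} — only E is left for (r1,c2).
row 1 has {A,C,D,E,F,G}; column 4 has {A,C,D,E,F,G} — only B is left for (r1,c4).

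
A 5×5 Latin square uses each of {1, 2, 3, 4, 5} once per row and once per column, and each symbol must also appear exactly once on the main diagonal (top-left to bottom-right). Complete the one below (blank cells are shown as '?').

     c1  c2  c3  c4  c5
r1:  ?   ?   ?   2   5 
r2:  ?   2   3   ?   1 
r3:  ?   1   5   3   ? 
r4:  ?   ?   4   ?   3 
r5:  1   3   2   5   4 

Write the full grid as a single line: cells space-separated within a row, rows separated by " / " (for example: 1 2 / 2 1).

3 4 1 2 5 / 5 2 3 4 1 / 4 1 5 3 2 / 2 5 4 1 3 / 1 3 2 5 4

(r1,c1) = 3
(r1,c2) = 4
(r1,c3) = 1
(r2,c4) = 4
(r3,c5) = 2
(r4,c2) = 5
(r4,c4) = 1
(r2,c1) = 5
(r3,c1) = 4
(r4,c1) = 2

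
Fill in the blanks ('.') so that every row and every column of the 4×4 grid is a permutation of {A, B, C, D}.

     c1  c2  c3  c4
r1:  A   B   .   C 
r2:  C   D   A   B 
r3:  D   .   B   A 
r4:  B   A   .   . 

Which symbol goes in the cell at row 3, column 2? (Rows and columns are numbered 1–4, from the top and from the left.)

Cell (r1,c3): row 1 has {A,B,C}; column 3 has {A,B} → D.
Cell (r3,c2): row 3 has {A,B,D}; column 2 has {A,B,D} → C.

C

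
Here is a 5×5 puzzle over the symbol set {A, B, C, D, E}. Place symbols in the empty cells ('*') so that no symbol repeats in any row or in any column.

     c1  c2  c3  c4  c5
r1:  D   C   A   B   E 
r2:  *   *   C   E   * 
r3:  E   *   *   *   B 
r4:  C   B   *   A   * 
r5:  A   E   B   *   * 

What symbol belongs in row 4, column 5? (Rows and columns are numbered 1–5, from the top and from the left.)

D

(r2,c1) = B
(r3,c3) = D
(r3,c4) = C
(r4,c3) = E
(r4,c5) = D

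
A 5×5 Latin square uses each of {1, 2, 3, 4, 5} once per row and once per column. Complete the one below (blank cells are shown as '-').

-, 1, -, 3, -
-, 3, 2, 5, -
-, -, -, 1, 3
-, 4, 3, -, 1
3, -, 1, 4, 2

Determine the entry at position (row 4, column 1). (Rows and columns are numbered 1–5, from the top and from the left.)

5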